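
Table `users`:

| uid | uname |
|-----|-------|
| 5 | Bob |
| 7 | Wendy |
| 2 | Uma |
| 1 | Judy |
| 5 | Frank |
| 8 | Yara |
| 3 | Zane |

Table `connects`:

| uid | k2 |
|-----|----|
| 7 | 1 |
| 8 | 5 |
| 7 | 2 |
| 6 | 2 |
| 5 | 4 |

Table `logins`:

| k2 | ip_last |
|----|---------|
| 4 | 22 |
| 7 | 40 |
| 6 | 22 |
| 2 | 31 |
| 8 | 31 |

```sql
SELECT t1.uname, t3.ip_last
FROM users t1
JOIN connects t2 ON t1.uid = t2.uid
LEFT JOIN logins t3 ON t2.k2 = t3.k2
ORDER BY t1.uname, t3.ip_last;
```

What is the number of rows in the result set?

5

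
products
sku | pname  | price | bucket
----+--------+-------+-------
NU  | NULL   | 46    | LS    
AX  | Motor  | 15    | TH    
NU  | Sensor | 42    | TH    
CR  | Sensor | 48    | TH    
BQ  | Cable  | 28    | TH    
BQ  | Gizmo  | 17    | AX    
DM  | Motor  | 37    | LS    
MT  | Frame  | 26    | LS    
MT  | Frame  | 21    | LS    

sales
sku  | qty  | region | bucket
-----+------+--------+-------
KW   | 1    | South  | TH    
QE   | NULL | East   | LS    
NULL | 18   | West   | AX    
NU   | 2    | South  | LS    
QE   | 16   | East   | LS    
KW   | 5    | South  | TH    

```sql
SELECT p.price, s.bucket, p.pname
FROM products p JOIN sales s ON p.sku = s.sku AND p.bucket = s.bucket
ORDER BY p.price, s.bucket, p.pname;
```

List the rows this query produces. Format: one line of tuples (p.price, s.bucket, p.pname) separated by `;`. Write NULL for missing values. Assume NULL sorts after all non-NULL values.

(46, LS, NULL)

INNER JOIN keeps only pairs where the ON condition holds.
Matching on p.sku = s.sku AND p.bucket = s.bucket. A NULL in a compared column never satisfies the condition.
- p[0] sku=NU, bucket=LS → 1 match(es) in s → 1 row(s).
- p[1] sku=AX, bucket=TH → no match; dropped.
- p[2] sku=NU, bucket=TH → no match; dropped.
- p[3] sku=CR, bucket=TH → no match; dropped.
- p[4] sku=BQ, bucket=TH → no match; dropped.
- p[5] sku=BQ, bucket=AX → no match; dropped.
- p[6] sku=DM, bucket=LS → no match; dropped.
- p[7] sku=MT, bucket=LS → no match; dropped.
- p[8] sku=MT, bucket=LS → no match; dropped.
After projecting and ordering:
p.price | s.bucket | p.pname
46 | LS | NULL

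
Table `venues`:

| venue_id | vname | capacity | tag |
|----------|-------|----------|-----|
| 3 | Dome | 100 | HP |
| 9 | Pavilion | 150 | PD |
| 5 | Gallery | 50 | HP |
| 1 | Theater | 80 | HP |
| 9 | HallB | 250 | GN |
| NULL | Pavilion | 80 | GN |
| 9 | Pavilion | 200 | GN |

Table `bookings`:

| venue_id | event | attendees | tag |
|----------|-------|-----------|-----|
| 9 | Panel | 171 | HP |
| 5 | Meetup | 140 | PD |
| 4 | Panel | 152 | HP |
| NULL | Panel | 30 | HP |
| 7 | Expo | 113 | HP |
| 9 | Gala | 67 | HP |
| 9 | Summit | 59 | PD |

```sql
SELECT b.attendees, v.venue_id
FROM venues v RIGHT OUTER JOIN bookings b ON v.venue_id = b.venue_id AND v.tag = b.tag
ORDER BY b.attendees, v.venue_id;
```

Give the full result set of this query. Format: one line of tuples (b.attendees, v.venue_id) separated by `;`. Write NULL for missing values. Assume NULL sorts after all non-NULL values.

(30, NULL); (59, 9); (67, NULL); (113, NULL); (140, NULL); (152, NULL); (171, NULL)

RIGHT JOIN keeps every row from `bookings`; unmatched rows get NULL for `venues`'s columns.
Matching on v.venue_id = b.venue_id AND v.tag = b.tag. A NULL in a compared column never satisfies the condition.
Matched pairs: 1; unmatched b rows kept: 6.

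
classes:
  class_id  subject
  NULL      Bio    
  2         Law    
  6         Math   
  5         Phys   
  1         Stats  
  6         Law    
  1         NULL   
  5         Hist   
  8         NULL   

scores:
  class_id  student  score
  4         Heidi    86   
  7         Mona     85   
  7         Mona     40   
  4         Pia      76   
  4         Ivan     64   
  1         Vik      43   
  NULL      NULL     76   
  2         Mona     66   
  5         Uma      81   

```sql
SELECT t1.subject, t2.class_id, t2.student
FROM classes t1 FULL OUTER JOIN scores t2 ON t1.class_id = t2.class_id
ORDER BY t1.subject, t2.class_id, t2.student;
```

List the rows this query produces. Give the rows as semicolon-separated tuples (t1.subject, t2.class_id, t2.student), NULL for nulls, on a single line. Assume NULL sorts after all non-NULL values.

(Bio, NULL, NULL); (Hist, 5, Uma); (Law, 2, Mona); (Law, NULL, NULL); (Math, NULL, NULL); (Phys, 5, Uma); (Stats, 1, Vik); (NULL, 1, Vik); (NULL, 4, Heidi); (NULL, 4, Ivan); (NULL, 4, Pia); (NULL, 7, Mona); (NULL, 7, Mona); (NULL, NULL, NULL); (NULL, NULL, NULL)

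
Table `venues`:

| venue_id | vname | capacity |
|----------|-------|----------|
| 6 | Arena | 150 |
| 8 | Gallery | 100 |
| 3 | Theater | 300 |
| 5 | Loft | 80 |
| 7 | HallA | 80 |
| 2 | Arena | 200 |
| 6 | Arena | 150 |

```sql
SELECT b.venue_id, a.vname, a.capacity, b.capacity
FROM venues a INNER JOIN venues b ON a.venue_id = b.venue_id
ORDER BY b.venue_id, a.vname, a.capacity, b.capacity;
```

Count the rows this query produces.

9

INNER JOIN keeps only pairs where the ON condition holds.
Matching on a.venue_id = b.venue_id.
- a[0] venue_id=6 → 2 match(es) in b → 2 row(s).
- a[1] venue_id=8 → 1 match(es) in b → 1 row(s).
- a[2] venue_id=3 → 1 match(es) in b → 1 row(s).
- a[3] venue_id=5 → 1 match(es) in b → 1 row(s).
- a[4] venue_id=7 → 1 match(es) in b → 1 row(s).
- a[5] venue_id=2 → 1 match(es) in b → 1 row(s).
- a[6] venue_id=6 → 2 match(es) in b → 2 row(s).
Total: 9 rows.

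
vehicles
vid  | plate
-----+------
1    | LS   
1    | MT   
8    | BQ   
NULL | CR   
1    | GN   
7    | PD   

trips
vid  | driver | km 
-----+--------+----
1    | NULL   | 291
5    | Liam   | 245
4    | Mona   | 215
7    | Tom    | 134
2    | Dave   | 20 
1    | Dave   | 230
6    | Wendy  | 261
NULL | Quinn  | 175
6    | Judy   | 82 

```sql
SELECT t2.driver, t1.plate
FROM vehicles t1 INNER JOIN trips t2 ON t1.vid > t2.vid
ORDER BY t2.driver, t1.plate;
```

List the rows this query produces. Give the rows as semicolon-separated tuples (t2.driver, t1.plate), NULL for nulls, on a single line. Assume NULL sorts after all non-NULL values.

INNER JOIN keeps only pairs where the ON condition holds.
Matching on t1.vid > t2.vid. A NULL in a compared column never satisfies the condition.
- vid=1: no matching t2 row, dropped.
- vid=1: no matching t2 row, dropped.
- vid=8: 8 matching t2 row(s), so 8 row(s) emitted.
- vid=NULL: no matching t2 row, dropped.
- vid=1: no matching t2 row, dropped.
- vid=7: 7 matching t2 row(s), so 7 row(s) emitted.

(Dave, BQ); (Dave, BQ); (Dave, PD); (Dave, PD); (Judy, BQ); (Judy, PD); (Liam, BQ); (Liam, PD); (Mona, BQ); (Mona, PD); (Tom, BQ); (Wendy, BQ); (Wendy, PD); (NULL, BQ); (NULL, PD)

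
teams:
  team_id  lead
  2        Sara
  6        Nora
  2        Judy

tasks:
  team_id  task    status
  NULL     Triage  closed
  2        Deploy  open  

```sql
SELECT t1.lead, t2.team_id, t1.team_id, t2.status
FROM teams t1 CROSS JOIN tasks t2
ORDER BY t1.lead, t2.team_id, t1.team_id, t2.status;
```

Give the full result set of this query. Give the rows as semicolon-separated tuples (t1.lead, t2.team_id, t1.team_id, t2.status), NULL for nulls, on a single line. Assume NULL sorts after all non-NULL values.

(Judy, 2, 2, open); (Judy, NULL, 2, closed); (Nora, 2, 6, open); (Nora, NULL, 6, closed); (Sara, 2, 2, open); (Sara, NULL, 2, closed)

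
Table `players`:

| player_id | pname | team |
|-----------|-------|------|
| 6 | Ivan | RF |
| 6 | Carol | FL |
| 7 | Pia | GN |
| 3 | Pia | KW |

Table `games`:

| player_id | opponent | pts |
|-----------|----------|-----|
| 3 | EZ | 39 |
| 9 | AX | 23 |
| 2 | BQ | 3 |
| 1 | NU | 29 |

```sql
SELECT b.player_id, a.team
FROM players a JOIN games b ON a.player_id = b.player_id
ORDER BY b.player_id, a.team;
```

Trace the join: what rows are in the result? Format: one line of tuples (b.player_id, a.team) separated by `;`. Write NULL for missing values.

INNER JOIN keeps only pairs where the ON condition holds.
Matching on a.player_id = b.player_id.
- a[0] player_id=6 → no match; dropped.
- a[1] player_id=6 → no match; dropped.
- a[2] player_id=7 → no match; dropped.
- a[3] player_id=3 → 1 match(es) in b → 1 row(s).
After projecting and ordering:
b.player_id | a.team
3 | KW

(3, KW)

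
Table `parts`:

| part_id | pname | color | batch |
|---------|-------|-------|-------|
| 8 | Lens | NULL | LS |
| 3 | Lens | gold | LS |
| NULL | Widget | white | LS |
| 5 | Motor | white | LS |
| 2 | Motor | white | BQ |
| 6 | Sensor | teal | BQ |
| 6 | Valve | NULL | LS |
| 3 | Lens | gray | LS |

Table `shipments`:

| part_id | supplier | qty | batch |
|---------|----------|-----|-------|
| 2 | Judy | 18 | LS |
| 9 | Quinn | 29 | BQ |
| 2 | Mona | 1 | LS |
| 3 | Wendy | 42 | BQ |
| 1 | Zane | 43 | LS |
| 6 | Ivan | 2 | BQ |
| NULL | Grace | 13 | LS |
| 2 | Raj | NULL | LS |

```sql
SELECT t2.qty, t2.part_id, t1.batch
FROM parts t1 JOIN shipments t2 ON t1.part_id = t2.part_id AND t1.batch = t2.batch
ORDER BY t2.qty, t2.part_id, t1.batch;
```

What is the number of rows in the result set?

INNER JOIN keeps only pairs where the ON condition holds.
Matching on t1.part_id = t2.part_id AND t1.batch = t2.batch. A NULL in a compared column never satisfies the condition.
Matched pairs: 1.
Total: 1 rows.

1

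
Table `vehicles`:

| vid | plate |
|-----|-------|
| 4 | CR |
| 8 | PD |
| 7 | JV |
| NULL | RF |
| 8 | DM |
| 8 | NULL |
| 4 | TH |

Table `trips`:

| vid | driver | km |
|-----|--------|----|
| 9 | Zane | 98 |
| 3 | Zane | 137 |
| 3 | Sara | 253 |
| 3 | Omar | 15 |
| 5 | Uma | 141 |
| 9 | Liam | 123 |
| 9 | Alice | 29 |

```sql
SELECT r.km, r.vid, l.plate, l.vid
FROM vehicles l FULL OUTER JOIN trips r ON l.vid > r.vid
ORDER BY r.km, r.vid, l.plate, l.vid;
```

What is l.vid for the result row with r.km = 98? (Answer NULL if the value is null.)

NULL

FULL OUTER JOIN keeps every row from both sides; unmatched rows get NULL for the other side's columns.
Matching on l.vid > r.vid. A NULL in a compared column never satisfies the condition.
- l (vid=4) pairs with 3 row(s) of r.
- l (vid=8) pairs with 4 row(s) of r.
- l (vid=7) pairs with 4 row(s) of r.
- l (vid=NULL) has no partner → padded with NULL.
- l (vid=8) pairs with 4 row(s) of r.
- l (vid=8) pairs with 4 row(s) of r.
- l (vid=4) pairs with 3 row(s) of r.
- 3 row(s) from r found no l partner → padded with NULL.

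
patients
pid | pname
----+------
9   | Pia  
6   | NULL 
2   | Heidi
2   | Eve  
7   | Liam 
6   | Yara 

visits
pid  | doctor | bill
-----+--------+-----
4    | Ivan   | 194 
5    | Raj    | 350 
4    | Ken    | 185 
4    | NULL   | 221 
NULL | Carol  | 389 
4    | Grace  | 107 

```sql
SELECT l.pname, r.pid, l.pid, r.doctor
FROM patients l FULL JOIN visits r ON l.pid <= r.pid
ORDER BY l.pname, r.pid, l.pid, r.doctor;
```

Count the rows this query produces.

15

FULL OUTER JOIN keeps every row from both sides; unmatched rows get NULL for the other side's columns.
Matching on l.pid <= r.pid. A NULL in a compared column never satisfies the condition.
Matched pairs: 10; unmatched l rows kept: 4; unmatched r rows kept: 1.
Total: 10 matched + 5 padded = 15 rows.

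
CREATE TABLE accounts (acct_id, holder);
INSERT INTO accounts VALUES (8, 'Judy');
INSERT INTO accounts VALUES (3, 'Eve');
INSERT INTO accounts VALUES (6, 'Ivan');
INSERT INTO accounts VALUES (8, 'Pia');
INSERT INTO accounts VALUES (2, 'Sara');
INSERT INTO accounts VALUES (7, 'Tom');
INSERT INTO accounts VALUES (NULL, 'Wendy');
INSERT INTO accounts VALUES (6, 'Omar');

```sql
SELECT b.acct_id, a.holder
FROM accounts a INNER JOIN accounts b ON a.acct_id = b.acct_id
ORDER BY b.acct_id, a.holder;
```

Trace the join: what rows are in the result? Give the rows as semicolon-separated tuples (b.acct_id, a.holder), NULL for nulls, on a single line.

(2, Sara); (3, Eve); (6, Ivan); (6, Ivan); (6, Omar); (6, Omar); (7, Tom); (8, Judy); (8, Judy); (8, Pia); (8, Pia)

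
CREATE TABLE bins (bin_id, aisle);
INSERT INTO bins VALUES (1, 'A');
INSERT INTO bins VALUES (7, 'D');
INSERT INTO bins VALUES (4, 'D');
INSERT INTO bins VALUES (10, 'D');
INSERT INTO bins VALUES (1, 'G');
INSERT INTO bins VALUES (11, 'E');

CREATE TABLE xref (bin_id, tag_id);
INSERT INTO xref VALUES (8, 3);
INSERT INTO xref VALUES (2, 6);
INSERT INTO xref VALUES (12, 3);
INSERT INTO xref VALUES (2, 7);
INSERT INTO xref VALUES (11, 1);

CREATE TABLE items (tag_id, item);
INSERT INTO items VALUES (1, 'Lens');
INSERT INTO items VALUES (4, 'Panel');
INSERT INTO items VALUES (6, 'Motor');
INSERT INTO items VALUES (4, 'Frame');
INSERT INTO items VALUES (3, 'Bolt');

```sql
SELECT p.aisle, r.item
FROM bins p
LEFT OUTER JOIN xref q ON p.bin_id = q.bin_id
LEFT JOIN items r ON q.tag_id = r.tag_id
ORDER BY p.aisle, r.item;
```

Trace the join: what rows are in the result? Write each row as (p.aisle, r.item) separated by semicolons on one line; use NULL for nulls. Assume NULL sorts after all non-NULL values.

(A, NULL); (D, NULL); (D, NULL); (D, NULL); (E, Lens); (G, NULL)

Evaluate left to right. First `bins p LEFT JOIN xref q` on bin_id: 6 row(s).
Then LEFT JOIN `items r` on tag_id: each of those 6 rows is kept; rows whose q.tag_id has no match in r get NULL for r's columns.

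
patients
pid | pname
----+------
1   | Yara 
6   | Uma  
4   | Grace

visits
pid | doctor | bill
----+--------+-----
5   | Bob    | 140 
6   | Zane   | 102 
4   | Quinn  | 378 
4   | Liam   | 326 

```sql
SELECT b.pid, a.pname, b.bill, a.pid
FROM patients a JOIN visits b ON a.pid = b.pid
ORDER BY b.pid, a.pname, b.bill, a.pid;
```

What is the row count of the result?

3

INNER JOIN keeps only pairs where the ON condition holds.
Matching on a.pid = b.pid.
- a (pid=1) has no partner → excluded.
- a (pid=6) pairs with 1 row(s) of b.
- a (pid=4) pairs with 2 row(s) of b.
Total: 3 rows.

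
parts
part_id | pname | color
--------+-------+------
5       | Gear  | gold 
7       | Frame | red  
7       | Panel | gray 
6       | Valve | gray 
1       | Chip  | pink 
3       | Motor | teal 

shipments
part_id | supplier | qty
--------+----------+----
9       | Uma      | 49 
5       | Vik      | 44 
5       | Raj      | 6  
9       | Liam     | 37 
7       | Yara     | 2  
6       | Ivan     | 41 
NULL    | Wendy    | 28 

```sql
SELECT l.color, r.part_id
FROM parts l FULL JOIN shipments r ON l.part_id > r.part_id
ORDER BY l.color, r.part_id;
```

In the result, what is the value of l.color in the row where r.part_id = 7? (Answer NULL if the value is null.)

FULL OUTER JOIN keeps every row from both sides; unmatched rows get NULL for the other side's columns.
Matching on l.part_id > r.part_id. A NULL in a compared column never satisfies the condition.
Matched pairs: 8; unmatched l rows kept: 3; unmatched r rows kept: 4.

NULL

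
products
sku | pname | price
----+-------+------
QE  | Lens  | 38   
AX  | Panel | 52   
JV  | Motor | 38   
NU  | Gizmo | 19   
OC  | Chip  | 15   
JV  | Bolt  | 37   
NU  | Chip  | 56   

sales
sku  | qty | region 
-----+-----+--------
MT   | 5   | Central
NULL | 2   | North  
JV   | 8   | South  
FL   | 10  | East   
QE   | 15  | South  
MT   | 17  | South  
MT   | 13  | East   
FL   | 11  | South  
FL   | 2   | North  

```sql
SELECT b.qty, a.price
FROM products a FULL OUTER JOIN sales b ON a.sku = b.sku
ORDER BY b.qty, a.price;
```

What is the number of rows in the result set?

FULL OUTER JOIN keeps every row from both sides; unmatched rows get NULL for the other side's columns.
Matching on a.sku = b.sku. A NULL in a compared column never satisfies the condition.
Matched pairs: 3; unmatched a rows kept: 4; unmatched b rows kept: 7.
Total: 3 matched + 11 padded = 14 rows.

14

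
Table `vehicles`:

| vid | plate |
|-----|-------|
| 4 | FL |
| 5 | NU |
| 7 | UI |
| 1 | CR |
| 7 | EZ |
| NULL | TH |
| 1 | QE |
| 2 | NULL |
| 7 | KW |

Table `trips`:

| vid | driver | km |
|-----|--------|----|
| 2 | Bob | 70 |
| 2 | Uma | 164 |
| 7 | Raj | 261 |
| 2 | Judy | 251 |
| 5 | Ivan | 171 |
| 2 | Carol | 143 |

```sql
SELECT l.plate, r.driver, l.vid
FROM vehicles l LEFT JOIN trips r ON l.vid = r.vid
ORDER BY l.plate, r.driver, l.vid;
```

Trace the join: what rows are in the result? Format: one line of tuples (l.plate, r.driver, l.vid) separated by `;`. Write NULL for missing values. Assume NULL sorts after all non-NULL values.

(CR, NULL, 1); (EZ, Raj, 7); (FL, NULL, 4); (KW, Raj, 7); (NU, Ivan, 5); (QE, NULL, 1); (TH, NULL, NULL); (UI, Raj, 7); (NULL, Bob, 2); (NULL, Carol, 2); (NULL, Judy, 2); (NULL, Uma, 2)

LEFT JOIN keeps every row from `vehicles`; unmatched rows get NULL for `trips`'s columns.
Matching on l.vid = r.vid. A NULL in a compared column never satisfies the condition.
Matched pairs: 8; unmatched l rows kept: 4.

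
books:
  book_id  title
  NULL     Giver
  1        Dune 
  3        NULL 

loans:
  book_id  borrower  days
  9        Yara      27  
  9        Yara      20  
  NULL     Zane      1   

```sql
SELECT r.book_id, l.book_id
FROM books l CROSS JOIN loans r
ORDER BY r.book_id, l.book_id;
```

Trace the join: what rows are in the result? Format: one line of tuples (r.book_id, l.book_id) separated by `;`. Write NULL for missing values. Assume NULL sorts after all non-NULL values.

(9, 1); (9, 1); (9, 3); (9, 3); (9, NULL); (9, NULL); (NULL, 1); (NULL, 3); (NULL, NULL)

CROSS JOIN pairs every row of `books` with every row of `loans`: 3 × 3 = 9 rows.
After projecting and ordering:
r.book_id | l.book_id
9 | 1
9 | 1
9 | 3
9 | 3
9 | NULL
9 | NULL
NULL | 1
NULL | 3
NULL | NULL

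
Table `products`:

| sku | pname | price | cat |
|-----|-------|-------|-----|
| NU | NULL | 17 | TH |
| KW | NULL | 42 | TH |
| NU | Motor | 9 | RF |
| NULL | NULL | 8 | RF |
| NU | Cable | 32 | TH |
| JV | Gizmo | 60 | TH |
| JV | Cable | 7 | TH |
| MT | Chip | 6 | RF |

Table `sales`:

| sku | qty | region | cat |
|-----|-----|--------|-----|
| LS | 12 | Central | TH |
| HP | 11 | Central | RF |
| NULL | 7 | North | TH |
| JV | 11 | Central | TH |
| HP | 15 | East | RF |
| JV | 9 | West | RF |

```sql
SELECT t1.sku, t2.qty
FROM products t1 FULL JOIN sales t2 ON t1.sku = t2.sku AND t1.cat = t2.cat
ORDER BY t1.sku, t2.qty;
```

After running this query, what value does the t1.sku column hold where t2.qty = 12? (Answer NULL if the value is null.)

NULL

FULL OUTER JOIN keeps every row from both sides; unmatched rows get NULL for the other side's columns.
Matching on t1.sku = t2.sku AND t1.cat = t2.cat. A NULL in a compared column never satisfies the condition.
Matched pairs: 2; unmatched t1 rows kept: 6; unmatched t2 rows kept: 5.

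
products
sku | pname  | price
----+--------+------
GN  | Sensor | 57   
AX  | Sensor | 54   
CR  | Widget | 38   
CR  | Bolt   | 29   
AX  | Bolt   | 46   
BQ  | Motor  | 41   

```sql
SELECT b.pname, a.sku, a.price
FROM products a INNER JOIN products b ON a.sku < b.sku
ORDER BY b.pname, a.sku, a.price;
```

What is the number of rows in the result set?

13

INNER JOIN keeps only pairs where the ON condition holds.
Matching on a.sku < b.sku.
Matched pairs: 13.
Total: 13 rows.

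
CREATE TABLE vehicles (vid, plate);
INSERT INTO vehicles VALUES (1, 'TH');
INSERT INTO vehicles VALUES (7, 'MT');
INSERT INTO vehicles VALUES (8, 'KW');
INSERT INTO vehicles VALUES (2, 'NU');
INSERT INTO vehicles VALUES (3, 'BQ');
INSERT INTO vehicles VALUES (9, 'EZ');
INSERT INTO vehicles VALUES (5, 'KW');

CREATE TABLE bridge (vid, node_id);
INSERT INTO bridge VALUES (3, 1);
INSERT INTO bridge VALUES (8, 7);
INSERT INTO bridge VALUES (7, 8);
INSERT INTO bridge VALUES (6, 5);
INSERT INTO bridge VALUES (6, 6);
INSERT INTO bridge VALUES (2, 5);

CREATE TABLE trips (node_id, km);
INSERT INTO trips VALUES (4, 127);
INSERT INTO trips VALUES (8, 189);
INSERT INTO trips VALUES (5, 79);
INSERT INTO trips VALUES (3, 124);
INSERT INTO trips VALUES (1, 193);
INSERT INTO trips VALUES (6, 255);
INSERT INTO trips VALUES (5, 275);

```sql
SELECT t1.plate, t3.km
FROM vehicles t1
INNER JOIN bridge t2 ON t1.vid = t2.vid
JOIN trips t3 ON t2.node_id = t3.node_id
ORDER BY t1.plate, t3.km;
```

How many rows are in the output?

4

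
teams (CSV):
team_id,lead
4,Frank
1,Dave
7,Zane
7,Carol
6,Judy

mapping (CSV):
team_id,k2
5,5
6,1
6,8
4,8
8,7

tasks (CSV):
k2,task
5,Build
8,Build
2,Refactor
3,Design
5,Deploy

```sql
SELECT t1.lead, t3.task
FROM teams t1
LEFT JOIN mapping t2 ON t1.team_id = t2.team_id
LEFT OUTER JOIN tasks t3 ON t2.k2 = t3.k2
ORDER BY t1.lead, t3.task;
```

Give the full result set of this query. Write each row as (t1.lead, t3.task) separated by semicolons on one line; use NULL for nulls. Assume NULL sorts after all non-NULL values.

(Carol, NULL); (Dave, NULL); (Frank, Build); (Judy, Build); (Judy, NULL); (Zane, NULL)

Evaluate left to right. First `teams t1 LEFT JOIN mapping t2` on team_id: 6 row(s).
Then LEFT JOIN `tasks t3` on k2: each of those 6 rows is kept; rows whose t2.k2 has no match in t3 get NULL for t3's columns.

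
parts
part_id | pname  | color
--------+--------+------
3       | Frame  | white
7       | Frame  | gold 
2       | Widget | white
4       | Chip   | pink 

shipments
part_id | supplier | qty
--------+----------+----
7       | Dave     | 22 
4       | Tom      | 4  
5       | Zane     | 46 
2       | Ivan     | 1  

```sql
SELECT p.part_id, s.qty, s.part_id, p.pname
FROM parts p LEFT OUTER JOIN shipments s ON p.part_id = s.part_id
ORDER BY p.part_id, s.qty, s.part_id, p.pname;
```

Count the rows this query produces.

4

LEFT JOIN keeps every row from `parts`; unmatched rows get NULL for `shipments`'s columns.
Matching on p.part_id = s.part_id.
- p row (part_id=3): no match → kept, s columns NULL.
- p row (part_id=7): matches 1 s row(s) → 1 output row(s).
- p row (part_id=2): matches 1 s row(s) → 1 output row(s).
- p row (part_id=4): matches 1 s row(s) → 1 output row(s).
Total: 3 matched + 1 padded = 4 rows.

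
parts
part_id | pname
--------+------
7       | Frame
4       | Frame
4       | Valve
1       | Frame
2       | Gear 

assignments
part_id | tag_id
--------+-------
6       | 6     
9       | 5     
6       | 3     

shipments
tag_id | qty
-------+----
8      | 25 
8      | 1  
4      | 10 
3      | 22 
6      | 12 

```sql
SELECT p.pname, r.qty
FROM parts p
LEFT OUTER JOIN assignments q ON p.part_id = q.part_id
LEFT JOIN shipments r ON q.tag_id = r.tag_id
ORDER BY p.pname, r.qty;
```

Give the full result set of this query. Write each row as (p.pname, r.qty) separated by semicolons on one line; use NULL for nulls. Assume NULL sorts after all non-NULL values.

(Frame, NULL); (Frame, NULL); (Frame, NULL); (Gear, NULL); (Valve, NULL)

Joins associate left-to-right: parts LEFT JOIN assignments on part_id gives 5 intermediate row(s).
Then LEFT JOIN `shipments r` on tag_id: each of those 5 rows is kept; rows whose q.tag_id has no match in r get NULL for r's columns.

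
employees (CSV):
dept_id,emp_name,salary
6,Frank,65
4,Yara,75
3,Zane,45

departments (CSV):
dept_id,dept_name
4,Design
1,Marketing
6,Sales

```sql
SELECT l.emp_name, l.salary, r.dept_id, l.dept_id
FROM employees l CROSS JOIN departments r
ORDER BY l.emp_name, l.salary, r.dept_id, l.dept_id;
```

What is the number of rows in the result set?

CROSS JOIN pairs every row of `employees` with every row of `departments`: 3 × 3 = 9 rows.

9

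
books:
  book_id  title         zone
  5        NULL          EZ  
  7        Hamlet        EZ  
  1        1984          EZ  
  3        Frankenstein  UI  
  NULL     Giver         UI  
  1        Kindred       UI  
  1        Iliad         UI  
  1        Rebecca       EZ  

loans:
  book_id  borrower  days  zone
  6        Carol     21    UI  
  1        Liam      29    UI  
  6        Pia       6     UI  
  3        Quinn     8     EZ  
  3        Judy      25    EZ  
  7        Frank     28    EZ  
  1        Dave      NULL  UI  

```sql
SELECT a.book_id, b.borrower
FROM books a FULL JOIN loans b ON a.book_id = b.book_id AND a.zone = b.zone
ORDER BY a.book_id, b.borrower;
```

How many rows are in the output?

14

FULL OUTER JOIN keeps every row from both sides; unmatched rows get NULL for the other side's columns.
Matching on a.book_id = b.book_id AND a.zone = b.zone. A NULL in a compared column never satisfies the condition.
- a row (book_id=5, zone=EZ): no match → kept, b columns NULL.
- a row (book_id=7, zone=EZ): matches 1 b row(s) → 1 output row(s).
- a row (book_id=1, zone=EZ): no match → kept, b columns NULL.
- a row (book_id=3, zone=UI): no match → kept, b columns NULL.
- a row (book_id=NULL, zone=UI): no match → kept, b columns NULL.
- a row (book_id=1, zone=UI): matches 2 b row(s) → 2 output row(s).
- a row (book_id=1, zone=UI): matches 2 b row(s) → 2 output row(s).
- a row (book_id=1, zone=EZ): no match → kept, b columns NULL.
- 4 row(s) from b found no a partner → padded with NULL.
Total: 5 matched + 9 padded = 14 rows.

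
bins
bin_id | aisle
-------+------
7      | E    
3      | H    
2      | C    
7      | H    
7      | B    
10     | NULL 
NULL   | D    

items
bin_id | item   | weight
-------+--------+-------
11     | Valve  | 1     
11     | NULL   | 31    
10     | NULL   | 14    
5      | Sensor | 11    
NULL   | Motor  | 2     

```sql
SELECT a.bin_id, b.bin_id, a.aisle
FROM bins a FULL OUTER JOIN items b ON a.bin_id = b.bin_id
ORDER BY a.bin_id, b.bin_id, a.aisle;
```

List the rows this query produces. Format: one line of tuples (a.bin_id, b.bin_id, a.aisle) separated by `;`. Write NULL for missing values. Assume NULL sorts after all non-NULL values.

FULL OUTER JOIN keeps every row from both sides; unmatched rows get NULL for the other side's columns.
Matching on a.bin_id = b.bin_id. A NULL in a compared column never satisfies the condition.
- a row (bin_id=7): no match → kept, b columns NULL.
- a row (bin_id=3): no match → kept, b columns NULL.
- a row (bin_id=2): no match → kept, b columns NULL.
- a row (bin_id=7): no match → kept, b columns NULL.
- a row (bin_id=7): no match → kept, b columns NULL.
- a row (bin_id=10): matches 1 b row(s) → 1 output row(s).
- a row (bin_id=NULL): no match → kept, b columns NULL.
- plus 4 unmatched b row(s), each kept with NULL a columns.

(2, NULL, C); (3, NULL, H); (7, NULL, B); (7, NULL, E); (7, NULL, H); (10, 10, NULL); (NULL, 5, NULL); (NULL, 11, NULL); (NULL, 11, NULL); (NULL, NULL, D); (NULL, NULL, NULL)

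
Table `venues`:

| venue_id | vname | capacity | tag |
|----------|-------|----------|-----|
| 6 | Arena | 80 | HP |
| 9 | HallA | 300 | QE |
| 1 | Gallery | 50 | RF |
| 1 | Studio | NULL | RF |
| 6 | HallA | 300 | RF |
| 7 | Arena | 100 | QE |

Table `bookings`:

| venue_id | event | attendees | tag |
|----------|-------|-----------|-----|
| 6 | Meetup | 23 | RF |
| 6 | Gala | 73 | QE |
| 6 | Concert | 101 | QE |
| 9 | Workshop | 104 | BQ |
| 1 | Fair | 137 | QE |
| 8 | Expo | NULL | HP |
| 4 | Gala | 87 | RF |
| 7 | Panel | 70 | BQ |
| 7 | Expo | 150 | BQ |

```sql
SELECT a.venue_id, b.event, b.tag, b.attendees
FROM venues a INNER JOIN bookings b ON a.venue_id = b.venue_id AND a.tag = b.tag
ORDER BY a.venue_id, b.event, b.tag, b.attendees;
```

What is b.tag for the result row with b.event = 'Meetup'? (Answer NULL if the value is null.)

RF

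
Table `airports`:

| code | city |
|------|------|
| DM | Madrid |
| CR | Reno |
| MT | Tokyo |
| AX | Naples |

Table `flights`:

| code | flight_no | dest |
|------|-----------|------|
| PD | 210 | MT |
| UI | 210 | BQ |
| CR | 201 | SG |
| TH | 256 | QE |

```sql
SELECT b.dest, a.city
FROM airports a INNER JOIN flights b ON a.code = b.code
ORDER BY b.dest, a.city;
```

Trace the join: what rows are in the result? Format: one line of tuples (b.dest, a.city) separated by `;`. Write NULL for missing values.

INNER JOIN keeps only pairs where the ON condition holds.
Matching on a.code = b.code.
Matched pairs: 1.

(SG, Reno)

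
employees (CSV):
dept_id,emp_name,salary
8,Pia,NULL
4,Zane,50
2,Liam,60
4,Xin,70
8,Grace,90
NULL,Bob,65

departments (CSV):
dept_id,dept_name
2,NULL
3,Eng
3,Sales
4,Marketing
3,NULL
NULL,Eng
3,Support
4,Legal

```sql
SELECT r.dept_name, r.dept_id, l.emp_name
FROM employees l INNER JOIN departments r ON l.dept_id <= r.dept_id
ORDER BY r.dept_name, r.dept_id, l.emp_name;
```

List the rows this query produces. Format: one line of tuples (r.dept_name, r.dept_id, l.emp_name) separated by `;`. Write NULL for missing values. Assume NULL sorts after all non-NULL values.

(Eng, 3, Liam); (Legal, 4, Liam); (Legal, 4, Xin); (Legal, 4, Zane); (Marketing, 4, Liam); (Marketing, 4, Xin); (Marketing, 4, Zane); (Sales, 3, Liam); (Support, 3, Liam); (NULL, 2, Liam); (NULL, 3, Liam)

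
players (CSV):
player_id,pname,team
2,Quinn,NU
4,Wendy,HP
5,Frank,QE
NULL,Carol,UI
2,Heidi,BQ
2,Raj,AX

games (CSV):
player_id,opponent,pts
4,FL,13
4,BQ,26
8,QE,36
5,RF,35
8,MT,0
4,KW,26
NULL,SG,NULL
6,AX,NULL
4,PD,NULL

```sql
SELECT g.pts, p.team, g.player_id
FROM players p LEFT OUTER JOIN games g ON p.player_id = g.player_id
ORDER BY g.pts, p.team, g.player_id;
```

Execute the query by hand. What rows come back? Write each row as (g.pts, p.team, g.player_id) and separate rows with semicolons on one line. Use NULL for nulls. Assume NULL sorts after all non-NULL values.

LEFT JOIN keeps every row from `players`; unmatched rows get NULL for `games`'s columns.
Matching on p.player_id = g.player_id. A NULL in a compared column never satisfies the condition.
- p (player_id=2) has no partner → padded with NULL.
- p (player_id=4) pairs with 4 row(s) of g.
- p (player_id=5) pairs with 1 row(s) of g.
- p (player_id=NULL) has no partner → padded with NULL.
- p (player_id=2) has no partner → padded with NULL.
- p (player_id=2) has no partner → padded with NULL.
After projecting and ordering:
g.pts | p.team | g.player_id
13 | HP | 4
26 | HP | 4
26 | HP | 4
35 | QE | 5
NULL | AX | NULL
NULL | BQ | NULL
NULL | HP | 4
NULL | NU | NULL
NULL | UI | NULL

(13, HP, 4); (26, HP, 4); (26, HP, 4); (35, QE, 5); (NULL, AX, NULL); (NULL, BQ, NULL); (NULL, HP, 4); (NULL, NU, NULL); (NULL, UI, NULL)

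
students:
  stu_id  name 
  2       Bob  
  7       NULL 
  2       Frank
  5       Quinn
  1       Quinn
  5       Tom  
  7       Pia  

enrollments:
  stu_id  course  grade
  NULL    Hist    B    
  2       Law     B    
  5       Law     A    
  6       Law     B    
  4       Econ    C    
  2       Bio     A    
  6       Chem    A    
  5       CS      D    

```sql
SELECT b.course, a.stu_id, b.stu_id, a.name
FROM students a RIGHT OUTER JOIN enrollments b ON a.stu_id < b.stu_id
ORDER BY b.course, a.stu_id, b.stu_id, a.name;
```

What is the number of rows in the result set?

RIGHT JOIN keeps every row from `enrollments`; unmatched rows get NULL for `students`'s columns.
Matching on a.stu_id < b.stu_id. A NULL in a compared column never satisfies the condition.
- a[0] stu_id=2 → 5 match(es) in b → 5 row(s).
- a[1] stu_id=7 → no match.
- a[2] stu_id=2 → 5 match(es) in b → 5 row(s).
- a[3] stu_id=5 → 2 match(es) in b → 2 row(s).
- a[4] stu_id=1 → 7 match(es) in b → 7 row(s).
- a[5] stu_id=5 → 2 match(es) in b → 2 row(s).
- a[6] stu_id=7 → no match.
- 1 row(s) from b found no a partner → padded with NULL.
Total: 21 matched + 1 padded = 22 rows.

22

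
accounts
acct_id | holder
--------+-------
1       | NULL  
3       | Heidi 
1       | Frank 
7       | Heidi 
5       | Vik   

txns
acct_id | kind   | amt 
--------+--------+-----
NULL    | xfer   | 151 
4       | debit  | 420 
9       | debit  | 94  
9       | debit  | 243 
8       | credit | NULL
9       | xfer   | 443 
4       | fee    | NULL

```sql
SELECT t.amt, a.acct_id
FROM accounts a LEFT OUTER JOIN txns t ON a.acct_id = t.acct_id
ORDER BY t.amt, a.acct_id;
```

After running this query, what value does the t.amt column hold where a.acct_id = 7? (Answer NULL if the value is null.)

LEFT JOIN keeps every row from `accounts`; unmatched rows get NULL for `txns`'s columns.
Matching on a.acct_id = t.acct_id. A NULL in a compared column never satisfies the condition.
- a row (acct_id=1): no match → kept, t columns NULL.
- a row (acct_id=3): no match → kept, t columns NULL.
- a row (acct_id=1): no match → kept, t columns NULL.
- a row (acct_id=7): no match → kept, t columns NULL.
- a row (acct_id=5): no match → kept, t columns NULL.

NULL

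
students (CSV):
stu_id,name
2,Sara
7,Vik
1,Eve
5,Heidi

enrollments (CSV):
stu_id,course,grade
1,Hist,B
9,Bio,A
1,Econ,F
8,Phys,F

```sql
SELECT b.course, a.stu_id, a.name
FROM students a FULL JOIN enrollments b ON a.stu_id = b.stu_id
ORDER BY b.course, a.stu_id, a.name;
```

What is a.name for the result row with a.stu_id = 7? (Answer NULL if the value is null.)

FULL OUTER JOIN keeps every row from both sides; unmatched rows get NULL for the other side's columns.
Matching on a.stu_id = b.stu_id.
- a (stu_id=2) has no partner → padded with NULL.
- a (stu_id=7) has no partner → padded with NULL.
- a (stu_id=1) pairs with 2 row(s) of b.
- a (stu_id=5) has no partner → padded with NULL.
- plus 2 unmatched b row(s), each kept with NULL a columns.

Vik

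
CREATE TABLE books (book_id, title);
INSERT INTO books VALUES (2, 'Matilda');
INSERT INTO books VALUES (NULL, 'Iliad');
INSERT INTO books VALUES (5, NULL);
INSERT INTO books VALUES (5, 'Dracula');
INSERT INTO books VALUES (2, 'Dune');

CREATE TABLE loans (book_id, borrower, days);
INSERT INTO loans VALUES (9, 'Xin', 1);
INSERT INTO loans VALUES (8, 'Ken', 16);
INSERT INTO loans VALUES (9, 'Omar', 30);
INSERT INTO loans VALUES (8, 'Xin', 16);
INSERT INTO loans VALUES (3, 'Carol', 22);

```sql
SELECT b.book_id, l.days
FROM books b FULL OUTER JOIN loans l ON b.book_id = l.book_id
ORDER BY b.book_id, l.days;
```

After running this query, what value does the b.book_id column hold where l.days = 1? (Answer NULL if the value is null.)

NULL

FULL OUTER JOIN keeps every row from both sides; unmatched rows get NULL for the other side's columns.
Matching on b.book_id = l.book_id. A NULL in a compared column never satisfies the condition.
- b (book_id=2) has no partner → padded with NULL.
- b (book_id=NULL) has no partner → padded with NULL.
- b (book_id=5) has no partner → padded with NULL.
- b (book_id=5) has no partner → padded with NULL.
- b (book_id=2) has no partner → padded with NULL.
- 5 l row(s) had no b match → kept, b columns NULL.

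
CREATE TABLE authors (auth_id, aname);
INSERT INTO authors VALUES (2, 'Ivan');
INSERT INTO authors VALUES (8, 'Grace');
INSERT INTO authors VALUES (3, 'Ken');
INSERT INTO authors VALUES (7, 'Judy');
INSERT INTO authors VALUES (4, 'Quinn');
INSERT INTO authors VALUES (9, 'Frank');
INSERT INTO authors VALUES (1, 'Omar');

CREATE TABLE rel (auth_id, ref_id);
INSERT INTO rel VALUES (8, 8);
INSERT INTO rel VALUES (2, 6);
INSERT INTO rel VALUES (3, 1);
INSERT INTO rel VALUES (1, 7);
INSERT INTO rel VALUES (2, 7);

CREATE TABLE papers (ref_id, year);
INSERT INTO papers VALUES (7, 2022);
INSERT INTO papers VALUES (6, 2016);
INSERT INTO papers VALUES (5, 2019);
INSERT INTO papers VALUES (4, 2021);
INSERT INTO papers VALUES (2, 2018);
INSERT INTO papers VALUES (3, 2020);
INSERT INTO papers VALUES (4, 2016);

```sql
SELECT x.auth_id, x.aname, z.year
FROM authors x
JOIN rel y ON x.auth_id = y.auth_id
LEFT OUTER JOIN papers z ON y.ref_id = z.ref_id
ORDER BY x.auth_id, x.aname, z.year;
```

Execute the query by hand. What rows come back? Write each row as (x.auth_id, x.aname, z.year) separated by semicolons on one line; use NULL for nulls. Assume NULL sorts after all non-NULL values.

(1, Omar, 2022); (2, Ivan, 2016); (2, Ivan, 2022); (3, Ken, NULL); (8, Grace, NULL)

Step 1 — x INNER JOIN y on auth_id → 5 row(s).
Then LEFT JOIN `papers z` on ref_id: each of those 5 rows is kept; rows whose y.ref_id has no match in z get NULL for z's columns.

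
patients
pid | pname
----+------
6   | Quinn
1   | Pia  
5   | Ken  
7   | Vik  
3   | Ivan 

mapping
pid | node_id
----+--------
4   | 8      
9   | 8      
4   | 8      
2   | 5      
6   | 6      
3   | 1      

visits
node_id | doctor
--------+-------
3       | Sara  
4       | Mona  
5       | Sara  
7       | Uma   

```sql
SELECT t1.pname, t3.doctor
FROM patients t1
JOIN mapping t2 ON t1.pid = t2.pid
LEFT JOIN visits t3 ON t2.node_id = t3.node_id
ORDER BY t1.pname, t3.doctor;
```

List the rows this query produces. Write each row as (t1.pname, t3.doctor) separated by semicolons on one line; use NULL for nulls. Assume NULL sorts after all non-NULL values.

(Ivan, NULL); (Quinn, NULL)

Step 1 — t1 INNER JOIN t2 on pid → 2 row(s).
Then LEFT JOIN `visits t3` on node_id: each of those 2 rows is kept; rows whose t2.node_id has no match in t3 get NULL for t3's columns.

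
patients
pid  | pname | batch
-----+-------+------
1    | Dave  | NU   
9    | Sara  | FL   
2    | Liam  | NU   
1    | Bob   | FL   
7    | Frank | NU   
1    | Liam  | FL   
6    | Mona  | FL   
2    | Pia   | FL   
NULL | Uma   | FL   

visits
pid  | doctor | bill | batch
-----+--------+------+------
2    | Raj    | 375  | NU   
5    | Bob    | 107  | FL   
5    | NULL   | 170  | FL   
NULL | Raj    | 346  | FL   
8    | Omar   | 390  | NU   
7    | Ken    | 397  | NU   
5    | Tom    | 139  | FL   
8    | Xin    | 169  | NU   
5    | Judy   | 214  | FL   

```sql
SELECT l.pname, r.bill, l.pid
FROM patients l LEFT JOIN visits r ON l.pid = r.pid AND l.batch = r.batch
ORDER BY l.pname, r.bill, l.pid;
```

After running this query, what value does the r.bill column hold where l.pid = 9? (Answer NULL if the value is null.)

NULL

LEFT JOIN keeps every row from `patients`; unmatched rows get NULL for `visits`'s columns.
Matching on l.pid = r.pid AND l.batch = r.batch. A NULL in a compared column never satisfies the condition.
Matched pairs: 2; unmatched l rows kept: 7.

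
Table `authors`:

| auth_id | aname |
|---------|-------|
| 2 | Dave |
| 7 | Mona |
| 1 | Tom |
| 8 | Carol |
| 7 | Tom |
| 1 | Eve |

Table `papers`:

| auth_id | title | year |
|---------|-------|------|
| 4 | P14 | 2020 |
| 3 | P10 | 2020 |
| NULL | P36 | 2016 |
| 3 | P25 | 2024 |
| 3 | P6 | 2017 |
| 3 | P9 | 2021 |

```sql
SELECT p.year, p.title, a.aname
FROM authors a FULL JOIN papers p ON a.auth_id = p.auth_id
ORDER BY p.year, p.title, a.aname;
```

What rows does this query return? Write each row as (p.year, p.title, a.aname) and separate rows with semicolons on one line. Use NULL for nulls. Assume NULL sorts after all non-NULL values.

FULL OUTER JOIN keeps every row from both sides; unmatched rows get NULL for the other side's columns.
Matching on a.auth_id = p.auth_id. A NULL in a compared column never satisfies the condition.
- a[0] auth_id=2 → no match; kept with NULLs on the p side.
- a[1] auth_id=7 → no match; kept with NULLs on the p side.
- a[2] auth_id=1 → no match; kept with NULLs on the p side.
- a[3] auth_id=8 → no match; kept with NULLs on the p side.
- a[4] auth_id=7 → no match; kept with NULLs on the p side.
- a[5] auth_id=1 → no match; kept with NULLs on the p side.
- 6 row(s) from p found no a partner → padded with NULL.

(2016, P36, NULL); (2017, P6, NULL); (2020, P10, NULL); (2020, P14, NULL); (2021, P9, NULL); (2024, P25, NULL); (NULL, NULL, Carol); (NULL, NULL, Dave); (NULL, NULL, Eve); (NULL, NULL, Mona); (NULL, NULL, Tom); (NULL, NULL, Tom)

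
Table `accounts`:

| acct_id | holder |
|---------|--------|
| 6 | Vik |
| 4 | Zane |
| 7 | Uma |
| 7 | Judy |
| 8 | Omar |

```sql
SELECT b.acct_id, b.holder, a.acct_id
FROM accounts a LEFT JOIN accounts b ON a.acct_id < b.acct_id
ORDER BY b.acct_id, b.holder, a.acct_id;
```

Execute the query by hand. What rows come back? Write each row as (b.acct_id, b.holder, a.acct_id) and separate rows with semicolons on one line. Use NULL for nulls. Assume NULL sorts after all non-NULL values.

(6, Vik, 4); (7, Judy, 4); (7, Judy, 6); (7, Uma, 4); (7, Uma, 6); (8, Omar, 4); (8, Omar, 6); (8, Omar, 7); (8, Omar, 7); (NULL, NULL, 8)

LEFT JOIN keeps every row from `accounts a`; unmatched rows get NULL for `accounts b`'s columns.
Matching on a.acct_id < b.acct_id.
- acct_id=6: 3 matching b row(s), so 3 row(s) emitted.
- acct_id=4: 4 matching b row(s), so 4 row(s) emitted.
- acct_id=7: 1 matching b row(s), so 1 row(s) emitted.
- acct_id=7: 1 matching b row(s), so 1 row(s) emitted.
- acct_id=8: no b row matches, row kept with b columns NULL.
After projecting and ordering:
b.acct_id | b.holder | a.acct_id
6 | Vik | 4
7 | Judy | 4
7 | Judy | 6
7 | Uma | 4
7 | Uma | 6
8 | Omar | 4
8 | Omar | 6
8 | Omar | 7
8 | Omar | 7
NULL | NULL | 8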